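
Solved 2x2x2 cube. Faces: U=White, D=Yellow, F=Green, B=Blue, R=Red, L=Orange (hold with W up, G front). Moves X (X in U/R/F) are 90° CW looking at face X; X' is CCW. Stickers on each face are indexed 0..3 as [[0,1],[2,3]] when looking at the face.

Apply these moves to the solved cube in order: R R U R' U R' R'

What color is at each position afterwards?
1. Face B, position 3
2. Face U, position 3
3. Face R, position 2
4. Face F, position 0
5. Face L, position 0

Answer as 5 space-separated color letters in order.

After move 1 (R): R=RRRR U=WGWG F=GYGY D=YBYB B=WBWB
After move 2 (R): R=RRRR U=WYWY F=GBGB D=YWYW B=GBGB
After move 3 (U): U=WWYY F=RRGB R=GBRR B=OOGB L=GBOO
After move 4 (R'): R=BRGR U=WGYO F=RWGY D=YRYB B=WOWB
After move 5 (U): U=YWOG F=BRGY R=WOGR B=GBWB L=RWOO
After move 6 (R'): R=ORWG U=YWOG F=BWGG D=YRYY B=BBRB
After move 7 (R'): R=RGOW U=YROB F=BWGG D=YWYG B=YBRB
Query 1: B[3] = B
Query 2: U[3] = B
Query 3: R[2] = O
Query 4: F[0] = B
Query 5: L[0] = R

Answer: B B O B R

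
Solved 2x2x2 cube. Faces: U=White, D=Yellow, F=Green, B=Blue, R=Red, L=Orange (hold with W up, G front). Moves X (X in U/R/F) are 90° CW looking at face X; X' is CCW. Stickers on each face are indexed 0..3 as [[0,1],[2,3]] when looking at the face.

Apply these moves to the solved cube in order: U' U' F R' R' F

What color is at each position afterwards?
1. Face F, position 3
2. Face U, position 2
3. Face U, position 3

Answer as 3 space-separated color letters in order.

After move 1 (U'): U=WWWW F=OOGG R=GGRR B=RRBB L=BBOO
After move 2 (U'): U=WWWW F=BBGG R=OORR B=GGBB L=RROO
After move 3 (F): F=GBGB U=WWOR R=WOWR D=ROYY L=RYOY
After move 4 (R'): R=ORWW U=WBOG F=GWGR D=RBYB B=YGOB
After move 5 (R'): R=RWOW U=WOOY F=GBGG D=RWYR B=BGBB
After move 6 (F): F=GGGB U=WOYY R=OWYW D=ORYR L=RROW
Query 1: F[3] = B
Query 2: U[2] = Y
Query 3: U[3] = Y

Answer: B Y Y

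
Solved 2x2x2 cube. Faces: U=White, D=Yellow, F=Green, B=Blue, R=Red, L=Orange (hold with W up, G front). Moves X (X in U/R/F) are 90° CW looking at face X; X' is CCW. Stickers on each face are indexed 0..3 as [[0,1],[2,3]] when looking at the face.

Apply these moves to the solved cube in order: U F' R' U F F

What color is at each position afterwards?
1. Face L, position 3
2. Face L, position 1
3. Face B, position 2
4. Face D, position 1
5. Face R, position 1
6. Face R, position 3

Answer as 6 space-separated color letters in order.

After move 1 (U): U=WWWW F=RRGG R=BBRR B=OOBB L=GGOO
After move 2 (F'): F=RGRG U=WWBR R=YBYR D=GOYY L=GWOW
After move 3 (R'): R=BRYY U=WBBO F=RWRR D=GGYG B=YOOB
After move 4 (U): U=BWOB F=BRRR R=YOYY B=GWOB L=RWOW
After move 5 (F): F=RBRR U=BWWW R=OOBY D=YYYG L=RGOG
After move 6 (F): F=RRRB U=BWGG R=WOWY D=BOYG L=RYOY
Query 1: L[3] = Y
Query 2: L[1] = Y
Query 3: B[2] = O
Query 4: D[1] = O
Query 5: R[1] = O
Query 6: R[3] = Y

Answer: Y Y O O O Y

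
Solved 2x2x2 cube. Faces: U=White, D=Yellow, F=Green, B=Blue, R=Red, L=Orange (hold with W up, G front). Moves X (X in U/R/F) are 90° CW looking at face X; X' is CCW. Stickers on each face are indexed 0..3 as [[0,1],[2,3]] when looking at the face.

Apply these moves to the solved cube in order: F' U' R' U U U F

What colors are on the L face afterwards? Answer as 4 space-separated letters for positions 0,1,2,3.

Answer: Y O O W

Derivation:
After move 1 (F'): F=GGGG U=WWRR R=YRYR D=OOYY L=OWOW
After move 2 (U'): U=WRWR F=OWGG R=GGYR B=YRBB L=BBOW
After move 3 (R'): R=GRGY U=WBWY F=ORGR D=OWYG B=YROB
After move 4 (U): U=WWYB F=GRGR R=YRGY B=BBOB L=OROW
After move 5 (U): U=YWBW F=YRGR R=BBGY B=OROB L=GROW
After move 6 (U): U=BYWW F=BBGR R=ORGY B=GROB L=YROW
After move 7 (F): F=GBRB U=BYWR R=WRWY D=GOYG L=YOOW
Query: L face = YOOW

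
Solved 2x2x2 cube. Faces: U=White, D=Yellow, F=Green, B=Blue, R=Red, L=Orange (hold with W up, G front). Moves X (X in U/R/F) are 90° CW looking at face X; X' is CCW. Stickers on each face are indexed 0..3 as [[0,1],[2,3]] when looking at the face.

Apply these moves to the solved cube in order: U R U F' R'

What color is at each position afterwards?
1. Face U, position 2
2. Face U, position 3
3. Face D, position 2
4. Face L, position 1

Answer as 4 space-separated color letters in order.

Answer: W G Y R

Derivation:
After move 1 (U): U=WWWW F=RRGG R=BBRR B=OOBB L=GGOO
After move 2 (R): R=RBRB U=WRWG F=RYGY D=YBYO B=WOWB
After move 3 (U): U=WWGR F=RBGY R=WORB B=GGWB L=RYOO
After move 4 (F'): F=BYRG U=WWWR R=BOYB D=YOYO L=RROG
After move 5 (R'): R=OBBY U=WWWG F=BWRR D=YYYG B=OGOB
Query 1: U[2] = W
Query 2: U[3] = G
Query 3: D[2] = Y
Query 4: L[1] = R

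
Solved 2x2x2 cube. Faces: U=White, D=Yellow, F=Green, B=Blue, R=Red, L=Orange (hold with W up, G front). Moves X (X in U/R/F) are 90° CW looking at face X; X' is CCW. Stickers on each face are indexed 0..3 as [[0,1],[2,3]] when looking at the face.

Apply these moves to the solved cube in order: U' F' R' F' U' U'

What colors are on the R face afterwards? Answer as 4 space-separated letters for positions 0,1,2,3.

After move 1 (U'): U=WWWW F=OOGG R=GGRR B=RRBB L=BBOO
After move 2 (F'): F=OGOG U=WWGR R=YGYR D=BOYY L=BWOW
After move 3 (R'): R=GRYY U=WBGR F=OWOR D=BGYG B=YROB
After move 4 (F'): F=WROO U=WBGY R=GRBY D=WWYG L=BROG
After move 5 (U'): U=BYWG F=BROO R=WRBY B=GROB L=YROG
After move 6 (U'): U=YGBW F=YROO R=BRBY B=WROB L=GROG
Query: R face = BRBY

Answer: B R B Y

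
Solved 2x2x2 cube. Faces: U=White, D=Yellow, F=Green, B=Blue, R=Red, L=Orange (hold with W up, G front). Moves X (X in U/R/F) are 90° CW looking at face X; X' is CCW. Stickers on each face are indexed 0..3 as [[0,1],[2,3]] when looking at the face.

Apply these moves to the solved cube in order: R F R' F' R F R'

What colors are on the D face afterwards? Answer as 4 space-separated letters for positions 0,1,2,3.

After move 1 (R): R=RRRR U=WGWG F=GYGY D=YBYB B=WBWB
After move 2 (F): F=GGYY U=WGOO R=WRGR D=RRYB L=OYOB
After move 3 (R'): R=RRWG U=WWOW F=GGYO D=RGYY B=BBRB
After move 4 (F'): F=GOGY U=WWRW R=GRRG D=YBYY L=OWOO
After move 5 (R): R=RGGR U=WORY F=GBGY D=YRYB B=WBWB
After move 6 (F): F=GGYB U=WOOW R=RGYR D=GRYB L=OYOR
After move 7 (R'): R=GRRY U=WWOW F=GOYW D=GGYB B=BBRB
Query: D face = GGYB

Answer: G G Y B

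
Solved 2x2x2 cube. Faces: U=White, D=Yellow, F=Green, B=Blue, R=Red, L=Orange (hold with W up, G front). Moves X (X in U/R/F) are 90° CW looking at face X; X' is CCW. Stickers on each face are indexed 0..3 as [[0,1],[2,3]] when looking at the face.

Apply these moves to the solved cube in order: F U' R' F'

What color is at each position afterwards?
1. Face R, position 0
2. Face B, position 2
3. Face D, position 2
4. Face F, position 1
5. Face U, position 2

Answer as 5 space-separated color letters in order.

Answer: Y R Y O G

Derivation:
After move 1 (F): F=GGGG U=WWOO R=WRWR D=RRYY L=OYOY
After move 2 (U'): U=WOWO F=OYGG R=GGWR B=WRBB L=BBOY
After move 3 (R'): R=GRGW U=WBWW F=OOGO D=RYYG B=YRRB
After move 4 (F'): F=OOOG U=WBGG R=YRRW D=BYYG L=BWOW
Query 1: R[0] = Y
Query 2: B[2] = R
Query 3: D[2] = Y
Query 4: F[1] = O
Query 5: U[2] = G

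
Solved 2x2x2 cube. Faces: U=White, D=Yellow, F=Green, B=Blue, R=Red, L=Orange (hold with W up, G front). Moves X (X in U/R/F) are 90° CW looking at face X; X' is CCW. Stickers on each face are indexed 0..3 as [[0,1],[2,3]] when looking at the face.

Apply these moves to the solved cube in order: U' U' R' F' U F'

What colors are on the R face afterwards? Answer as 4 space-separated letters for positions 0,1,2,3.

Answer: O G R R

Derivation:
After move 1 (U'): U=WWWW F=OOGG R=GGRR B=RRBB L=BBOO
After move 2 (U'): U=WWWW F=BBGG R=OORR B=GGBB L=RROO
After move 3 (R'): R=OROR U=WBWG F=BWGW D=YBYG B=YGYB
After move 4 (F'): F=WWBG U=WBOO R=BRYR D=ROYG L=RGOW
After move 5 (U): U=OWOB F=BRBG R=YGYR B=RGYB L=WWOW
After move 6 (F'): F=RGBB U=OWYY R=OGRR D=WWYG L=WBOO
Query: R face = OGRR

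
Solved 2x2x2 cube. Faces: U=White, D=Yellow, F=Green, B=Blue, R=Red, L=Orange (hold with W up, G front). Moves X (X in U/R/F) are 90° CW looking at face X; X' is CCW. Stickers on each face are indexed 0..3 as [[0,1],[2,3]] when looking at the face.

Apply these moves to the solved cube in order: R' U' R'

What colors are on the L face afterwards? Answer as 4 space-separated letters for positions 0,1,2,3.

Answer: Y B O O

Derivation:
After move 1 (R'): R=RRRR U=WBWB F=GWGW D=YGYG B=YBYB
After move 2 (U'): U=BBWW F=OOGW R=GWRR B=RRYB L=YBOO
After move 3 (R'): R=WRGR U=BYWR F=OBGW D=YOYW B=GRGB
Query: L face = YBOO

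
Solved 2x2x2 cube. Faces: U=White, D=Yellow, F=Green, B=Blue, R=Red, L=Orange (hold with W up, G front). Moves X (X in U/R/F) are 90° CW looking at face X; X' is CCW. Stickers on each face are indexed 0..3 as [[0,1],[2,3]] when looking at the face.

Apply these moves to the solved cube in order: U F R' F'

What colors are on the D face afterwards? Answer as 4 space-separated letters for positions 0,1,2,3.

After move 1 (U): U=WWWW F=RRGG R=BBRR B=OOBB L=GGOO
After move 2 (F): F=GRGR U=WWOG R=WBWR D=RBYY L=GYOY
After move 3 (R'): R=BRWW U=WBOO F=GWGG D=RRYR B=YOBB
After move 4 (F'): F=WGGG U=WBBW R=RRRW D=YYYR L=GOOO
Query: D face = YYYR

Answer: Y Y Y R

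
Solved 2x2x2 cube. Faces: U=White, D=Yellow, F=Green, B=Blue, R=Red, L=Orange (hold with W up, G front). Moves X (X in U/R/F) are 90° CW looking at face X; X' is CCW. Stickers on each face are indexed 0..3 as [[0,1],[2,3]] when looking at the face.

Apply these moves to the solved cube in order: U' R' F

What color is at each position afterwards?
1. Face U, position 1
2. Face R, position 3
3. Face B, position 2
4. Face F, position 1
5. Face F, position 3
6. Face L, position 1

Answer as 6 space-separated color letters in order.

Answer: B R Y O W Y

Derivation:
After move 1 (U'): U=WWWW F=OOGG R=GGRR B=RRBB L=BBOO
After move 2 (R'): R=GRGR U=WBWR F=OWGW D=YOYG B=YRYB
After move 3 (F): F=GOWW U=WBOB R=WRRR D=GGYG L=BYOO
Query 1: U[1] = B
Query 2: R[3] = R
Query 3: B[2] = Y
Query 4: F[1] = O
Query 5: F[3] = W
Query 6: L[1] = Y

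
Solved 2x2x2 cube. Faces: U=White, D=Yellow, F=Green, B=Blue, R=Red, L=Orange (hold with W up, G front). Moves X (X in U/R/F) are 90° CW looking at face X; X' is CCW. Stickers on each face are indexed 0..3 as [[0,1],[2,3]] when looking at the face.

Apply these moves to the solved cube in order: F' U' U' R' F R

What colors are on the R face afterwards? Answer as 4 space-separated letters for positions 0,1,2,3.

Answer: G W Y R

Derivation:
After move 1 (F'): F=GGGG U=WWRR R=YRYR D=OOYY L=OWOW
After move 2 (U'): U=WRWR F=OWGG R=GGYR B=YRBB L=BBOW
After move 3 (U'): U=RRWW F=BBGG R=OWYR B=GGBB L=YROW
After move 4 (R'): R=WROY U=RBWG F=BRGW D=OBYG B=YGOB
After move 5 (F): F=GBWR U=RBWR R=WRGY D=OWYG L=YOOB
After move 6 (R): R=GWYR U=RBWR F=GWWG D=OOYY B=RGBB
Query: R face = GWYR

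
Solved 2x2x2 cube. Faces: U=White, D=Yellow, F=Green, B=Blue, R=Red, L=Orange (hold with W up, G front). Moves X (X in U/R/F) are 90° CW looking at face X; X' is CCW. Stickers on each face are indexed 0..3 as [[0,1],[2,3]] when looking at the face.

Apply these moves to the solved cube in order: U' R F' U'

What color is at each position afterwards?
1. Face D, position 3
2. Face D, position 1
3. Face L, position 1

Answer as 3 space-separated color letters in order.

After move 1 (U'): U=WWWW F=OOGG R=GGRR B=RRBB L=BBOO
After move 2 (R): R=RGRG U=WOWG F=OYGY D=YBYR B=WRWB
After move 3 (F'): F=YYOG U=WORR R=BGYG D=BOYR L=BGOW
After move 4 (U'): U=ORWR F=BGOG R=YYYG B=BGWB L=WROW
Query 1: D[3] = R
Query 2: D[1] = O
Query 3: L[1] = R

Answer: R O R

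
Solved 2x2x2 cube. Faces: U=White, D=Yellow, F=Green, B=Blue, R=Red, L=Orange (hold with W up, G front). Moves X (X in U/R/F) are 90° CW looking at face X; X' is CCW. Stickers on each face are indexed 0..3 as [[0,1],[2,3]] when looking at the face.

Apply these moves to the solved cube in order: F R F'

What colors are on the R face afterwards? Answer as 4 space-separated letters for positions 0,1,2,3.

Answer: B W R R

Derivation:
After move 1 (F): F=GGGG U=WWOO R=WRWR D=RRYY L=OYOY
After move 2 (R): R=WWRR U=WGOG F=GRGY D=RBYB B=OBWB
After move 3 (F'): F=RYGG U=WGWR R=BWRR D=YYYB L=OGOO
Query: R face = BWRR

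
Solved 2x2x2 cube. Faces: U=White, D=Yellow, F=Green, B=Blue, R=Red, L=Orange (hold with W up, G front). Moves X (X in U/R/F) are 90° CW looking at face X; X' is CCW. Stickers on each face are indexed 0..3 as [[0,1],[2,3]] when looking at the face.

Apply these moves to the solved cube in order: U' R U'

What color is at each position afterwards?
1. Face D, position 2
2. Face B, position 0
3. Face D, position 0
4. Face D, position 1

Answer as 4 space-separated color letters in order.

After move 1 (U'): U=WWWW F=OOGG R=GGRR B=RRBB L=BBOO
After move 2 (R): R=RGRG U=WOWG F=OYGY D=YBYR B=WRWB
After move 3 (U'): U=OGWW F=BBGY R=OYRG B=RGWB L=WROO
Query 1: D[2] = Y
Query 2: B[0] = R
Query 3: D[0] = Y
Query 4: D[1] = B

Answer: Y R Y B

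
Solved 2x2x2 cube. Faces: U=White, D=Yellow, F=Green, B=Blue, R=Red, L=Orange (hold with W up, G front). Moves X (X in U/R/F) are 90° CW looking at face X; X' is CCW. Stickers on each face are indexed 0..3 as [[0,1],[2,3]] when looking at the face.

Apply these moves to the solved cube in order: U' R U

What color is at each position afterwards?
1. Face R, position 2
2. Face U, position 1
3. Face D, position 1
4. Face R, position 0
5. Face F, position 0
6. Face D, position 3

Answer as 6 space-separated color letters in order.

Answer: R W B W R R

Derivation:
After move 1 (U'): U=WWWW F=OOGG R=GGRR B=RRBB L=BBOO
After move 2 (R): R=RGRG U=WOWG F=OYGY D=YBYR B=WRWB
After move 3 (U): U=WWGO F=RGGY R=WRRG B=BBWB L=OYOO
Query 1: R[2] = R
Query 2: U[1] = W
Query 3: D[1] = B
Query 4: R[0] = W
Query 5: F[0] = R
Query 6: D[3] = R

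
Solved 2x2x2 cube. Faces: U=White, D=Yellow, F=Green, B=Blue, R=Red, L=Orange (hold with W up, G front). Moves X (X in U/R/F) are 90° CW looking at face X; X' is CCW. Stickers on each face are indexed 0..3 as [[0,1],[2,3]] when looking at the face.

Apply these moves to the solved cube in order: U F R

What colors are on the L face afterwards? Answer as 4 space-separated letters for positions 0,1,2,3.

After move 1 (U): U=WWWW F=RRGG R=BBRR B=OOBB L=GGOO
After move 2 (F): F=GRGR U=WWOG R=WBWR D=RBYY L=GYOY
After move 3 (R): R=WWRB U=WROR F=GBGY D=RBYO B=GOWB
Query: L face = GYOY

Answer: G Y O Y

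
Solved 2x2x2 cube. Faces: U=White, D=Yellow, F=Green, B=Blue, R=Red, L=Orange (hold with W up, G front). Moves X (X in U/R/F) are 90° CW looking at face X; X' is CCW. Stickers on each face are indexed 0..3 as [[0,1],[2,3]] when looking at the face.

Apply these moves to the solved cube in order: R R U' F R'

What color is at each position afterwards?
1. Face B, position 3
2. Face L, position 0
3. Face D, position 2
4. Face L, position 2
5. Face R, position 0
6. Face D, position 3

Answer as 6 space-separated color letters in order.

Answer: B G Y O B O

Derivation:
After move 1 (R): R=RRRR U=WGWG F=GYGY D=YBYB B=WBWB
After move 2 (R): R=RRRR U=WYWY F=GBGB D=YWYW B=GBGB
After move 3 (U'): U=YYWW F=OOGB R=GBRR B=RRGB L=GBOO
After move 4 (F): F=GOBO U=YYOB R=WBWR D=RGYW L=GYOW
After move 5 (R'): R=BRWW U=YGOR F=GYBB D=ROYO B=WRGB
Query 1: B[3] = B
Query 2: L[0] = G
Query 3: D[2] = Y
Query 4: L[2] = O
Query 5: R[0] = B
Query 6: D[3] = O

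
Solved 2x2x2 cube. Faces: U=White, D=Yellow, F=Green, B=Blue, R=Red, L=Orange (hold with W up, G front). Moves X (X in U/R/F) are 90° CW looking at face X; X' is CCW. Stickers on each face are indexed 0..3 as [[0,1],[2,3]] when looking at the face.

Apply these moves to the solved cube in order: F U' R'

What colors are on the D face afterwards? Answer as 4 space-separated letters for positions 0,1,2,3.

Answer: R Y Y G

Derivation:
After move 1 (F): F=GGGG U=WWOO R=WRWR D=RRYY L=OYOY
After move 2 (U'): U=WOWO F=OYGG R=GGWR B=WRBB L=BBOY
After move 3 (R'): R=GRGW U=WBWW F=OOGO D=RYYG B=YRRB
Query: D face = RYYG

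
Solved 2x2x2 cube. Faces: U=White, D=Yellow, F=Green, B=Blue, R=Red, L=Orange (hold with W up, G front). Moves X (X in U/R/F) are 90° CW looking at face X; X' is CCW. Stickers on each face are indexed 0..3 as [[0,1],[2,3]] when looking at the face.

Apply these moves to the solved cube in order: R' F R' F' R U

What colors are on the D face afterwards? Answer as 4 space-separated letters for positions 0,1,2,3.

After move 1 (R'): R=RRRR U=WBWB F=GWGW D=YGYG B=YBYB
After move 2 (F): F=GGWW U=WBOO R=WRBR D=RRYG L=OYOG
After move 3 (R'): R=RRWB U=WYOY F=GBWO D=RGYW B=GBRB
After move 4 (F'): F=BOGW U=WYRW R=GRRB D=YGYW L=OYOO
After move 5 (R): R=RGBR U=WORW F=BGGW D=YRYG B=WBYB
After move 6 (U): U=RWWO F=RGGW R=WBBR B=OYYB L=BGOO
Query: D face = YRYG

Answer: Y R Y G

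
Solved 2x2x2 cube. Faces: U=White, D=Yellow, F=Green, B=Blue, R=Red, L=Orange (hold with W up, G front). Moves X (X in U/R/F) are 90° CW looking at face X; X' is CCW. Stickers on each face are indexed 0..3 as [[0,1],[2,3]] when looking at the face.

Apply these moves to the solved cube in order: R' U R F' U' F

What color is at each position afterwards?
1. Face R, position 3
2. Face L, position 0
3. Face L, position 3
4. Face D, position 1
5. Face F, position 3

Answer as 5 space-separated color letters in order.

After move 1 (R'): R=RRRR U=WBWB F=GWGW D=YGYG B=YBYB
After move 2 (U): U=WWBB F=RRGW R=YBRR B=OOYB L=GWOO
After move 3 (R): R=RYRB U=WRBW F=RGGG D=YYYO B=BOWB
After move 4 (F'): F=GGRG U=WRRR R=YYYB D=WOYO L=GWOB
After move 5 (U'): U=RRWR F=GWRG R=GGYB B=YYWB L=BOOB
After move 6 (F): F=RGGW U=RRBO R=WGRB D=YGYO L=BWOO
Query 1: R[3] = B
Query 2: L[0] = B
Query 3: L[3] = O
Query 4: D[1] = G
Query 5: F[3] = W

Answer: B B O G W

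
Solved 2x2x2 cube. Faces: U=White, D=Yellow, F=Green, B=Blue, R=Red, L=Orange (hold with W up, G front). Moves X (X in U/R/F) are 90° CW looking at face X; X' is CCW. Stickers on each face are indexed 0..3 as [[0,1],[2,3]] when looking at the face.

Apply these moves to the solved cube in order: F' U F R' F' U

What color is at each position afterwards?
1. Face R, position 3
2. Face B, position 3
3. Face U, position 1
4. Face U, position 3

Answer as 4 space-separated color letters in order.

After move 1 (F'): F=GGGG U=WWRR R=YRYR D=OOYY L=OWOW
After move 2 (U): U=RWRW F=YRGG R=BBYR B=OWBB L=GGOW
After move 3 (F): F=GYGR U=RWWG R=RBWR D=YBYY L=GOOO
After move 4 (R'): R=BRRW U=RBWO F=GWGG D=YYYR B=YWBB
After move 5 (F'): F=WGGG U=RBBR R=YRYW D=OOYR L=GOOW
After move 6 (U): U=BRRB F=YRGG R=YWYW B=GOBB L=WGOW
Query 1: R[3] = W
Query 2: B[3] = B
Query 3: U[1] = R
Query 4: U[3] = B

Answer: W B R B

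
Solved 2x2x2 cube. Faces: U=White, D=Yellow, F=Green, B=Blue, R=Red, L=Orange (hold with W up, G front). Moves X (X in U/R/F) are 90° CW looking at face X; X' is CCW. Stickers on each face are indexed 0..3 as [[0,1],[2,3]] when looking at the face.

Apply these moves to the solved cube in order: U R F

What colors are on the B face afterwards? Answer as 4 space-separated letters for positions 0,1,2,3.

Answer: W O W B

Derivation:
After move 1 (U): U=WWWW F=RRGG R=BBRR B=OOBB L=GGOO
After move 2 (R): R=RBRB U=WRWG F=RYGY D=YBYO B=WOWB
After move 3 (F): F=GRYY U=WROG R=WBGB D=RRYO L=GYOB
Query: B face = WOWB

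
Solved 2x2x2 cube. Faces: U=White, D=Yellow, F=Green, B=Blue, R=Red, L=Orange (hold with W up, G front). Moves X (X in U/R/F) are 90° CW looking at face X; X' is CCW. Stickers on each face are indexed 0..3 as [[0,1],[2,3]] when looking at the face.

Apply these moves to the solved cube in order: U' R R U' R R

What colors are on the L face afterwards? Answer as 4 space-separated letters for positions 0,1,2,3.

Answer: G R O O

Derivation:
After move 1 (U'): U=WWWW F=OOGG R=GGRR B=RRBB L=BBOO
After move 2 (R): R=RGRG U=WOWG F=OYGY D=YBYR B=WRWB
After move 3 (R): R=RRGG U=WYWY F=OBGR D=YWYW B=GROB
After move 4 (U'): U=YYWW F=BBGR R=OBGG B=RROB L=GROO
After move 5 (R): R=GOGB U=YBWR F=BWGW D=YOYR B=WRYB
After move 6 (R): R=GGBO U=YWWW F=BOGR D=YYYW B=RRBB
Query: L face = GROO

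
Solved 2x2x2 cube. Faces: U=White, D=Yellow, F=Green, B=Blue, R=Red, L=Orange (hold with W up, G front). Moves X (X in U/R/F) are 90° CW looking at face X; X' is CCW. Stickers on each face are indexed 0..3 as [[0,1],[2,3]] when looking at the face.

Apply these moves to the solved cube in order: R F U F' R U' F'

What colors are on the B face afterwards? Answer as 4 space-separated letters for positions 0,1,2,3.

After move 1 (R): R=RRRR U=WGWG F=GYGY D=YBYB B=WBWB
After move 2 (F): F=GGYY U=WGOO R=WRGR D=RRYB L=OYOB
After move 3 (U): U=OWOG F=WRYY R=WBGR B=OYWB L=GGOB
After move 4 (F'): F=RYWY U=OWWG R=RBRR D=GBYB L=GGOO
After move 5 (R): R=RRRB U=OYWY F=RBWB D=GWYO B=GYWB
After move 6 (U'): U=YYOW F=GGWB R=RBRB B=RRWB L=GYOO
After move 7 (F'): F=GBGW U=YYRR R=WBGB D=YOYO L=GWOO
Query: B face = RRWB

Answer: R R W B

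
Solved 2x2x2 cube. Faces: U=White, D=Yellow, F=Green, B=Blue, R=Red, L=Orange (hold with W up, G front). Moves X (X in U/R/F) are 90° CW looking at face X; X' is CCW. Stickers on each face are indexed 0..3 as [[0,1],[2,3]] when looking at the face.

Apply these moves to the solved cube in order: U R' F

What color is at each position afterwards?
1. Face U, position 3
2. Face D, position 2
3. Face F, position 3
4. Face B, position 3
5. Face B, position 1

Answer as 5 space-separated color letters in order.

Answer: G Y W B O

Derivation:
After move 1 (U): U=WWWW F=RRGG R=BBRR B=OOBB L=GGOO
After move 2 (R'): R=BRBR U=WBWO F=RWGW D=YRYG B=YOYB
After move 3 (F): F=GRWW U=WBOG R=WROR D=BBYG L=GYOR
Query 1: U[3] = G
Query 2: D[2] = Y
Query 3: F[3] = W
Query 4: B[3] = B
Query 5: B[1] = O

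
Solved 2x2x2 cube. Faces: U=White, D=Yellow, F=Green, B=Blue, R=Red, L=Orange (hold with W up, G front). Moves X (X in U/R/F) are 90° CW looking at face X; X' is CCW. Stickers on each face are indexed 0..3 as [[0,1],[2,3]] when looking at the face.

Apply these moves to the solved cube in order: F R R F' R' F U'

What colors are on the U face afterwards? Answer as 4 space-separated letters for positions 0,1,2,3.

After move 1 (F): F=GGGG U=WWOO R=WRWR D=RRYY L=OYOY
After move 2 (R): R=WWRR U=WGOG F=GRGY D=RBYB B=OBWB
After move 3 (R): R=RWRW U=WROY F=GBGB D=RWYO B=GBGB
After move 4 (F'): F=BBGG U=WRRR R=WWRW D=YYYO L=OYOO
After move 5 (R'): R=WWWR U=WGRG F=BRGR D=YBYG B=OBYB
After move 6 (F): F=GBRR U=WGOY R=RWGR D=WWYG L=OYOB
After move 7 (U'): U=GYWO F=OYRR R=GBGR B=RWYB L=OBOB
Query: U face = GYWO

Answer: G Y W O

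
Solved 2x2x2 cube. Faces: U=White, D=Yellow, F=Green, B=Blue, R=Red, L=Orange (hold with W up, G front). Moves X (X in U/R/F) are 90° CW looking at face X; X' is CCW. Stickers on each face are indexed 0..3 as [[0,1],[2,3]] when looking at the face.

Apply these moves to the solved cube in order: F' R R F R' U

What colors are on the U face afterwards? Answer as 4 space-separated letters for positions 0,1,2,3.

Answer: W W G G

Derivation:
After move 1 (F'): F=GGGG U=WWRR R=YRYR D=OOYY L=OWOW
After move 2 (R): R=YYRR U=WGRG F=GOGY D=OBYB B=RBWB
After move 3 (R): R=RYRY U=WORY F=GBGB D=OWYR B=GBGB
After move 4 (F): F=GGBB U=WOWW R=RYYY D=RRYR L=OOOW
After move 5 (R'): R=YYRY U=WGWG F=GOBW D=RGYB B=RBRB
After move 6 (U): U=WWGG F=YYBW R=RBRY B=OORB L=GOOW
Query: U face = WWGG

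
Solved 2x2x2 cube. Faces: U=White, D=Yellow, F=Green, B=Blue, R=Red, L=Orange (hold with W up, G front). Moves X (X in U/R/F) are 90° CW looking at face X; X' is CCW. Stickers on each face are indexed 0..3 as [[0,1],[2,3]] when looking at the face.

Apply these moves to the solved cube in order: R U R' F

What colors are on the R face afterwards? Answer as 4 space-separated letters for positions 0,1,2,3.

After move 1 (R): R=RRRR U=WGWG F=GYGY D=YBYB B=WBWB
After move 2 (U): U=WWGG F=RRGY R=WBRR B=OOWB L=GYOO
After move 3 (R'): R=BRWR U=WWGO F=RWGG D=YRYY B=BOBB
After move 4 (F): F=GRGW U=WWOY R=GROR D=WBYY L=GYOR
Query: R face = GROR

Answer: G R O R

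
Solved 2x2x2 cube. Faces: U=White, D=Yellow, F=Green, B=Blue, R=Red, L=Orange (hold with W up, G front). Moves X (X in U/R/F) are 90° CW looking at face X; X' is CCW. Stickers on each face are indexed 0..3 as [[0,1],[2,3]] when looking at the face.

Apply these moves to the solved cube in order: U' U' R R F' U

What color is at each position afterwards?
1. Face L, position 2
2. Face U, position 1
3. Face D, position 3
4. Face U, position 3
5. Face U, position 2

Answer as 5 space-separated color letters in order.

Answer: O W W Y O

Derivation:
After move 1 (U'): U=WWWW F=OOGG R=GGRR B=RRBB L=BBOO
After move 2 (U'): U=WWWW F=BBGG R=OORR B=GGBB L=RROO
After move 3 (R): R=RORO U=WBWG F=BYGY D=YBYG B=WGWB
After move 4 (R): R=RROO U=WYWY F=BBGG D=YWYW B=GGBB
After move 5 (F'): F=BGBG U=WYRO R=WRYO D=ROYW L=RYOW
After move 6 (U): U=RWOY F=WRBG R=GGYO B=RYBB L=BGOW
Query 1: L[2] = O
Query 2: U[1] = W
Query 3: D[3] = W
Query 4: U[3] = Y
Query 5: U[2] = O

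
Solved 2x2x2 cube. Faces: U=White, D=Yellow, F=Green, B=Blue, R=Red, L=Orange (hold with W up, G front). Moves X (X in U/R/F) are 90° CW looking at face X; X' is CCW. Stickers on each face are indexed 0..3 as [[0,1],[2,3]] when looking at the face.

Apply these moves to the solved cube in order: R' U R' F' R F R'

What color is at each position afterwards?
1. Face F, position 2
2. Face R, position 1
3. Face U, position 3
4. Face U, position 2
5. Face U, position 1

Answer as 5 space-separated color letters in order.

Answer: W R Y B Y

Derivation:
After move 1 (R'): R=RRRR U=WBWB F=GWGW D=YGYG B=YBYB
After move 2 (U): U=WWBB F=RRGW R=YBRR B=OOYB L=GWOO
After move 3 (R'): R=BRYR U=WYBO F=RWGB D=YRYW B=GOGB
After move 4 (F'): F=WBRG U=WYBY R=RRYR D=WOYW L=GOOB
After move 5 (R): R=YRRR U=WBBG F=WORW D=WGYG B=YOYB
After move 6 (F): F=RWWO U=WBBO R=BRGR D=RYYG L=GWOG
After move 7 (R'): R=RRBG U=WYBY F=RBWO D=RWYO B=GOYB
Query 1: F[2] = W
Query 2: R[1] = R
Query 3: U[3] = Y
Query 4: U[2] = B
Query 5: U[1] = Y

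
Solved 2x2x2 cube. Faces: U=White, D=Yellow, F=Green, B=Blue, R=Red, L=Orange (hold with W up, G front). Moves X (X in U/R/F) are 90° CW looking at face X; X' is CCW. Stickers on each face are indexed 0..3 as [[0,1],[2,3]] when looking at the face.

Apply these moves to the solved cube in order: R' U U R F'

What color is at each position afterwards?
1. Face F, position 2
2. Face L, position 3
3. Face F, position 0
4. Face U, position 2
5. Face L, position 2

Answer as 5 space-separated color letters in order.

Answer: Y B G R O

Derivation:
After move 1 (R'): R=RRRR U=WBWB F=GWGW D=YGYG B=YBYB
After move 2 (U): U=WWBB F=RRGW R=YBRR B=OOYB L=GWOO
After move 3 (U): U=BWBW F=YBGW R=OORR B=GWYB L=RROO
After move 4 (R): R=RORO U=BBBW F=YGGG D=YYYG B=WWWB
After move 5 (F'): F=GGYG U=BBRR R=YOYO D=ROYG L=RWOB
Query 1: F[2] = Y
Query 2: L[3] = B
Query 3: F[0] = G
Query 4: U[2] = R
Query 5: L[2] = O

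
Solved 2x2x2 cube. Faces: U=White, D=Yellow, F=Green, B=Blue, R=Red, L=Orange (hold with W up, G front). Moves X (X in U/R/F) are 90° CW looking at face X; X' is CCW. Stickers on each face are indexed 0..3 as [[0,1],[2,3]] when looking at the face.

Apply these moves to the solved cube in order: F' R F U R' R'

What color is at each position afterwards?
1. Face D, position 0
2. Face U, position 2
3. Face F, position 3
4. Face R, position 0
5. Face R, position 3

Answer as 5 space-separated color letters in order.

After move 1 (F'): F=GGGG U=WWRR R=YRYR D=OOYY L=OWOW
After move 2 (R): R=YYRR U=WGRG F=GOGY D=OBYB B=RBWB
After move 3 (F): F=GGYO U=WGWW R=RYGR D=RYYB L=OOOB
After move 4 (U): U=WWWG F=RYYO R=RBGR B=OOWB L=GGOB
After move 5 (R'): R=BRRG U=WWWO F=RWYG D=RYYO B=BOYB
After move 6 (R'): R=RGBR U=WYWB F=RWYO D=RWYG B=OOYB
Query 1: D[0] = R
Query 2: U[2] = W
Query 3: F[3] = O
Query 4: R[0] = R
Query 5: R[3] = R

Answer: R W O R R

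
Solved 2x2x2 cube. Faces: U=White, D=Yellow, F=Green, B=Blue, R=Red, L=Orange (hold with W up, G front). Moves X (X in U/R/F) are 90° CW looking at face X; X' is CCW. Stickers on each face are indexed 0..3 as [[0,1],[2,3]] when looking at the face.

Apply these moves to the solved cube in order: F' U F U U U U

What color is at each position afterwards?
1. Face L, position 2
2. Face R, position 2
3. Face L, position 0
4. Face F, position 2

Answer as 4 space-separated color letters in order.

Answer: O W G G

Derivation:
After move 1 (F'): F=GGGG U=WWRR R=YRYR D=OOYY L=OWOW
After move 2 (U): U=RWRW F=YRGG R=BBYR B=OWBB L=GGOW
After move 3 (F): F=GYGR U=RWWG R=RBWR D=YBYY L=GOOO
After move 4 (U): U=WRGW F=RBGR R=OWWR B=GOBB L=GYOO
After move 5 (U): U=GWWR F=OWGR R=GOWR B=GYBB L=RBOO
After move 6 (U): U=WGRW F=GOGR R=GYWR B=RBBB L=OWOO
After move 7 (U): U=RWWG F=GYGR R=RBWR B=OWBB L=GOOO
Query 1: L[2] = O
Query 2: R[2] = W
Query 3: L[0] = G
Query 4: F[2] = G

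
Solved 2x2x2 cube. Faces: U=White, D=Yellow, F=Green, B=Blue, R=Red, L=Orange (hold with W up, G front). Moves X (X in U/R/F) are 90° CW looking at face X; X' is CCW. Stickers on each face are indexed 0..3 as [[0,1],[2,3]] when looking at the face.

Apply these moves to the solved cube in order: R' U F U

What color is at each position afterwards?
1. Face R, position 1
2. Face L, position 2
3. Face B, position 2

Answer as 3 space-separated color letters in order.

Answer: O O Y

Derivation:
After move 1 (R'): R=RRRR U=WBWB F=GWGW D=YGYG B=YBYB
After move 2 (U): U=WWBB F=RRGW R=YBRR B=OOYB L=GWOO
After move 3 (F): F=GRWR U=WWOW R=BBBR D=RYYG L=GYOG
After move 4 (U): U=OWWW F=BBWR R=OOBR B=GYYB L=GROG
Query 1: R[1] = O
Query 2: L[2] = O
Query 3: B[2] = Y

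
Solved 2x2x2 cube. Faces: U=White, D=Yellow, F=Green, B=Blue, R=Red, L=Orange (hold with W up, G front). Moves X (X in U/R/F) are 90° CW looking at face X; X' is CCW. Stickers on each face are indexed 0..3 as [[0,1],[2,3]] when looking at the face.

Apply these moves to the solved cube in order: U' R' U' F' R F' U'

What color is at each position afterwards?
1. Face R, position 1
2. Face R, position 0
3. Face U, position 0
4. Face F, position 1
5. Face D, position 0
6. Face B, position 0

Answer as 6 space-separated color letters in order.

After move 1 (U'): U=WWWW F=OOGG R=GGRR B=RRBB L=BBOO
After move 2 (R'): R=GRGR U=WBWR F=OWGW D=YOYG B=YRYB
After move 3 (U'): U=BRWW F=BBGW R=OWGR B=GRYB L=YROO
After move 4 (F'): F=BWBG U=BROG R=OWYR D=ROYG L=YWOW
After move 5 (R): R=YORW U=BWOG F=BOBG D=RYYG B=GRRB
After move 6 (F'): F=OGBB U=BWYR R=YORW D=WWYG L=YGOO
After move 7 (U'): U=WRBY F=YGBB R=OGRW B=YORB L=GROO
Query 1: R[1] = G
Query 2: R[0] = O
Query 3: U[0] = W
Query 4: F[1] = G
Query 5: D[0] = W
Query 6: B[0] = Y

Answer: G O W G W Y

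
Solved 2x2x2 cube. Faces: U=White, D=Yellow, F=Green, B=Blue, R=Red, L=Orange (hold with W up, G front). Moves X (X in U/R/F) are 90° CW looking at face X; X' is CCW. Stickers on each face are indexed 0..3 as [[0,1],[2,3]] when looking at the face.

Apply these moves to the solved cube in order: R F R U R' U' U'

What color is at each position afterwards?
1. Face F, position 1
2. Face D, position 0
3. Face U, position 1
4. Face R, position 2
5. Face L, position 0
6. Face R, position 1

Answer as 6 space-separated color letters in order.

After move 1 (R): R=RRRR U=WGWG F=GYGY D=YBYB B=WBWB
After move 2 (F): F=GGYY U=WGOO R=WRGR D=RRYB L=OYOB
After move 3 (R): R=GWRR U=WGOY F=GRYB D=RWYW B=OBGB
After move 4 (U): U=OWYG F=GWYB R=OBRR B=OYGB L=GROB
After move 5 (R'): R=BROR U=OGYO F=GWYG D=RWYB B=WYWB
After move 6 (U'): U=GOOY F=GRYG R=GWOR B=BRWB L=WYOB
After move 7 (U'): U=OYGO F=WYYG R=GROR B=GWWB L=BROB
Query 1: F[1] = Y
Query 2: D[0] = R
Query 3: U[1] = Y
Query 4: R[2] = O
Query 5: L[0] = B
Query 6: R[1] = R

Answer: Y R Y O B R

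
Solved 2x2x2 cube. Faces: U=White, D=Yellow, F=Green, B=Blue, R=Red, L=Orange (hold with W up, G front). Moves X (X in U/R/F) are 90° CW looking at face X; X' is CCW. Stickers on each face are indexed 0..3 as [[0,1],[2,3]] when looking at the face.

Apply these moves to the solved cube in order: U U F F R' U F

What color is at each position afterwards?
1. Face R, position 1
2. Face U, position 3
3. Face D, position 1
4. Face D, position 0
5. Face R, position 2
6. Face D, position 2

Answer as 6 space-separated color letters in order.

After move 1 (U): U=WWWW F=RRGG R=BBRR B=OOBB L=GGOO
After move 2 (U): U=WWWW F=BBGG R=OORR B=GGBB L=RROO
After move 3 (F): F=GBGB U=WWOR R=WOWR D=ROYY L=RYOY
After move 4 (F): F=GGBB U=WWYY R=OORR D=WWYY L=RROO
After move 5 (R'): R=OROR U=WBYG F=GWBY D=WGYB B=YGWB
After move 6 (U): U=YWGB F=ORBY R=YGOR B=RRWB L=GWOO
After move 7 (F): F=BOYR U=YWOW R=GGBR D=OYYB L=GWOG
Query 1: R[1] = G
Query 2: U[3] = W
Query 3: D[1] = Y
Query 4: D[0] = O
Query 5: R[2] = B
Query 6: D[2] = Y

Answer: G W Y O B Y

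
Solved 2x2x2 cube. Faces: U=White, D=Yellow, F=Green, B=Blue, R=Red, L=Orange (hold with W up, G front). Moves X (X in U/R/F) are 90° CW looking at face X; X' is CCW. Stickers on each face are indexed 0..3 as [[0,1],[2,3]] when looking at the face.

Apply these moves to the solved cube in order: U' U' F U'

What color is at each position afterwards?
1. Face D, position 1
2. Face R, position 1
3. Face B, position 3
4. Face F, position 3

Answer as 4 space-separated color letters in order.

After move 1 (U'): U=WWWW F=OOGG R=GGRR B=RRBB L=BBOO
After move 2 (U'): U=WWWW F=BBGG R=OORR B=GGBB L=RROO
After move 3 (F): F=GBGB U=WWOR R=WOWR D=ROYY L=RYOY
After move 4 (U'): U=WRWO F=RYGB R=GBWR B=WOBB L=GGOY
Query 1: D[1] = O
Query 2: R[1] = B
Query 3: B[3] = B
Query 4: F[3] = B

Answer: O B B B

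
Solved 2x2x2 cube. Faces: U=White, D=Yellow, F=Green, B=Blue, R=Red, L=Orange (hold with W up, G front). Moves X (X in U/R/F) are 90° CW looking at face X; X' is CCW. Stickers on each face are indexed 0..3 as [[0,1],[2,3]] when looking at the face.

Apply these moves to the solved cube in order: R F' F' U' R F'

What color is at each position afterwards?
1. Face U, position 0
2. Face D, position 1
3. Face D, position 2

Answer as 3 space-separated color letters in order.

Answer: G R Y

Derivation:
After move 1 (R): R=RRRR U=WGWG F=GYGY D=YBYB B=WBWB
After move 2 (F'): F=YYGG U=WGRR R=BRYR D=OOYB L=OGOW
After move 3 (F'): F=YGYG U=WGBY R=OROR D=GWYB L=OROR
After move 4 (U'): U=GYWB F=ORYG R=YGOR B=ORWB L=WBOR
After move 5 (R): R=OYRG U=GRWG F=OWYB D=GWYO B=BRYB
After move 6 (F'): F=WBOY U=GROR R=WYGG D=BRYO L=WGOW
Query 1: U[0] = G
Query 2: D[1] = R
Query 3: D[2] = Y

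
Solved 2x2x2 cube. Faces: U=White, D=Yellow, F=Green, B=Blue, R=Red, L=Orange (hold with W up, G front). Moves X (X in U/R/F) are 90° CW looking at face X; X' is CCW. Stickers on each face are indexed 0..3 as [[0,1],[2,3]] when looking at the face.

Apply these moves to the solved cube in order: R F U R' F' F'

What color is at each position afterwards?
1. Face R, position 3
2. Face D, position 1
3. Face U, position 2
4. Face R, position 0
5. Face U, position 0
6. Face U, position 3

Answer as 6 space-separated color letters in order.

After move 1 (R): R=RRRR U=WGWG F=GYGY D=YBYB B=WBWB
After move 2 (F): F=GGYY U=WGOO R=WRGR D=RRYB L=OYOB
After move 3 (U): U=OWOG F=WRYY R=WBGR B=OYWB L=GGOB
After move 4 (R'): R=BRWG U=OWOO F=WWYG D=RRYY B=BYRB
After move 5 (F'): F=WGWY U=OWBW R=RRRG D=GBYY L=GOOO
After move 6 (F'): F=GYWW U=OWRR R=BRGG D=OOYY L=GWOB
Query 1: R[3] = G
Query 2: D[1] = O
Query 3: U[2] = R
Query 4: R[0] = B
Query 5: U[0] = O
Query 6: U[3] = R

Answer: G O R B O R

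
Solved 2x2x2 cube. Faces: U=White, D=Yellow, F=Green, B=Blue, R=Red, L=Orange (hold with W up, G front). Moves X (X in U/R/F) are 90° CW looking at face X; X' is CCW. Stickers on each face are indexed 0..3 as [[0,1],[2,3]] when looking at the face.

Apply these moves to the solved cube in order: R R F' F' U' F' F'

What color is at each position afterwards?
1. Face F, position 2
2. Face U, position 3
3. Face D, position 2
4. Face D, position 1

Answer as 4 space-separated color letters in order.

Answer: R Y Y W

Derivation:
After move 1 (R): R=RRRR U=WGWG F=GYGY D=YBYB B=WBWB
After move 2 (R): R=RRRR U=WYWY F=GBGB D=YWYW B=GBGB
After move 3 (F'): F=BBGG U=WYRR R=WRYR D=OOYW L=OYOW
After move 4 (F'): F=BGBG U=WYWY R=OROR D=YWYW L=OROR
After move 5 (U'): U=YYWW F=ORBG R=BGOR B=ORGB L=GBOR
After move 6 (F'): F=RGOB U=YYBO R=WGYR D=BRYW L=GWOW
After move 7 (F'): F=GBRO U=YYWY R=RGBR D=WWYW L=GOOB
Query 1: F[2] = R
Query 2: U[3] = Y
Query 3: D[2] = Y
Query 4: D[1] = W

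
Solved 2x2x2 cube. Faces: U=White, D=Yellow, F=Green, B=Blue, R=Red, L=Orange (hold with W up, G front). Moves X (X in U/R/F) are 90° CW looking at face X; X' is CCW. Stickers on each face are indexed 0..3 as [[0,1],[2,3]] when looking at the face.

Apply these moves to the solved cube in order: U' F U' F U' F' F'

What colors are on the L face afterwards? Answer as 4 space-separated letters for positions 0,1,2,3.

Answer: W O O G

Derivation:
After move 1 (U'): U=WWWW F=OOGG R=GGRR B=RRBB L=BBOO
After move 2 (F): F=GOGO U=WWOB R=WGWR D=RGYY L=BYOY
After move 3 (U'): U=WBWO F=BYGO R=GOWR B=WGBB L=RROY
After move 4 (F): F=GBOY U=WBYR R=WOOR D=WGYY L=RROG
After move 5 (U'): U=BRWY F=RROY R=GBOR B=WOBB L=WGOG
After move 6 (F'): F=RYRO U=BRGO R=GBWR D=GGYY L=WYOW
After move 7 (F'): F=YORR U=BRGW R=GBGR D=YWYY L=WOOG
Query: L face = WOOG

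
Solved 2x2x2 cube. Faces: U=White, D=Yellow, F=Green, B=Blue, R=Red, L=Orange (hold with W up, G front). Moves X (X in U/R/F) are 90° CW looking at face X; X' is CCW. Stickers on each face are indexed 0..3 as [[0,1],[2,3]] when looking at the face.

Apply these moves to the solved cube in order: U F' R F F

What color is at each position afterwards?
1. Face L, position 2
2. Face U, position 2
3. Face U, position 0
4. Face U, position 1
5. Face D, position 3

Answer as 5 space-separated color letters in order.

Answer: O B W G O

Derivation:
After move 1 (U): U=WWWW F=RRGG R=BBRR B=OOBB L=GGOO
After move 2 (F'): F=RGRG U=WWBR R=YBYR D=GOYY L=GWOW
After move 3 (R): R=YYRB U=WGBG F=RORY D=GBYO B=ROWB
After move 4 (F): F=RRYO U=WGWW R=BYGB D=RYYO L=GGOB
After move 5 (F): F=YROR U=WGBG R=WYWB D=GBYO L=GROY
Query 1: L[2] = O
Query 2: U[2] = B
Query 3: U[0] = W
Query 4: U[1] = G
Query 5: D[3] = O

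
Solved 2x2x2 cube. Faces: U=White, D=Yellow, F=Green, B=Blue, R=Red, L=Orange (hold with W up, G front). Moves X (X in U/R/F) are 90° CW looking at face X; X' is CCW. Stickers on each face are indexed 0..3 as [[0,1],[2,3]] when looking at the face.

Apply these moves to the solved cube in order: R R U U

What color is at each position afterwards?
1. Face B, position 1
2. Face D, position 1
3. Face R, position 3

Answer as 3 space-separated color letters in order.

After move 1 (R): R=RRRR U=WGWG F=GYGY D=YBYB B=WBWB
After move 2 (R): R=RRRR U=WYWY F=GBGB D=YWYW B=GBGB
After move 3 (U): U=WWYY F=RRGB R=GBRR B=OOGB L=GBOO
After move 4 (U): U=YWYW F=GBGB R=OORR B=GBGB L=RROO
Query 1: B[1] = B
Query 2: D[1] = W
Query 3: R[3] = R

Answer: B W R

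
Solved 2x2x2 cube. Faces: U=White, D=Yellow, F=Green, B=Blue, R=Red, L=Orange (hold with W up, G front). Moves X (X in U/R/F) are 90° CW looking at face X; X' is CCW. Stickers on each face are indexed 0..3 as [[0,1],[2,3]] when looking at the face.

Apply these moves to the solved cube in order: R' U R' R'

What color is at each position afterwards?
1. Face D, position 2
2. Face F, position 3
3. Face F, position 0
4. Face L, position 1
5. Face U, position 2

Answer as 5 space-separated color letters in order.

Answer: Y O R W B

Derivation:
After move 1 (R'): R=RRRR U=WBWB F=GWGW D=YGYG B=YBYB
After move 2 (U): U=WWBB F=RRGW R=YBRR B=OOYB L=GWOO
After move 3 (R'): R=BRYR U=WYBO F=RWGB D=YRYW B=GOGB
After move 4 (R'): R=RRBY U=WGBG F=RYGO D=YWYB B=WORB
Query 1: D[2] = Y
Query 2: F[3] = O
Query 3: F[0] = R
Query 4: L[1] = W
Query 5: U[2] = B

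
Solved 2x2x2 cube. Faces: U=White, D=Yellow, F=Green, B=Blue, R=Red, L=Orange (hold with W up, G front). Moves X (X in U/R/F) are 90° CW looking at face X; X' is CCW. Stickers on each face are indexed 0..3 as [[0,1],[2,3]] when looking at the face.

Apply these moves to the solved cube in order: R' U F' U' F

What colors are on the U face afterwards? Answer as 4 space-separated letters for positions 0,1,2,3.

Answer: W R B O

Derivation:
After move 1 (R'): R=RRRR U=WBWB F=GWGW D=YGYG B=YBYB
After move 2 (U): U=WWBB F=RRGW R=YBRR B=OOYB L=GWOO
After move 3 (F'): F=RWRG U=WWYR R=GBYR D=WOYG L=GBOB
After move 4 (U'): U=WRWY F=GBRG R=RWYR B=GBYB L=OOOB
After move 5 (F): F=RGGB U=WRBO R=WWYR D=YRYG L=OWOO
Query: U face = WRBO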